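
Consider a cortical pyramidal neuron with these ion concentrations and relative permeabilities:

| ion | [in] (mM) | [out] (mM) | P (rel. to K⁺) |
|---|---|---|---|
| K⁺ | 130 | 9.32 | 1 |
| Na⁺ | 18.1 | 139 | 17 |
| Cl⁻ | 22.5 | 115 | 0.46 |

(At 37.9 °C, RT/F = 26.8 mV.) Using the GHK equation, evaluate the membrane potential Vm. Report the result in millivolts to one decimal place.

42.4 mV

Vm = 26.8 · ln[(Σ P·[cation]ₒ + Σ P·[anion]ᵢ) / (Σ P·[cation]ᵢ + Σ P·[anion]ₒ)]
Numerator = 1×9.32 + 17×139 + 0.46×22.5 = 2383
Denominator = 1×130 + 17×18.1 + 0.46×115 = 490.6
Vm = 26.8 · ln(4.8566) = 26.8 × (1.5803) = 42.35 mV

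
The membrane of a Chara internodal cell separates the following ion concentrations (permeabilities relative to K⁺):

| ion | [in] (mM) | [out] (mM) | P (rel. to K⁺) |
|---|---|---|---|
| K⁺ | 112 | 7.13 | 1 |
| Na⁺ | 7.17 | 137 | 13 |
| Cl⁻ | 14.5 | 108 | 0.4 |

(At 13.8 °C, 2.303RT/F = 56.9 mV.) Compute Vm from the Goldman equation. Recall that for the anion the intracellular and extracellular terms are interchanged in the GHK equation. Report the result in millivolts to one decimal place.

Vm = 56.9 · log₁₀[(Σ P·[cation]ₒ + Σ P·[anion]ᵢ) / (Σ P·[cation]ᵢ + Σ P·[anion]ₒ)]
Numerator = 1×7.13 + 13×137 + 0.4×14.5 = 1794
Denominator = 1×112 + 13×7.17 + 0.4×108 = 248.4
Vm = 56.9 · log₁₀(7.2216) = 56.9 × (0.8586) = 48.86 mV

48.9 mV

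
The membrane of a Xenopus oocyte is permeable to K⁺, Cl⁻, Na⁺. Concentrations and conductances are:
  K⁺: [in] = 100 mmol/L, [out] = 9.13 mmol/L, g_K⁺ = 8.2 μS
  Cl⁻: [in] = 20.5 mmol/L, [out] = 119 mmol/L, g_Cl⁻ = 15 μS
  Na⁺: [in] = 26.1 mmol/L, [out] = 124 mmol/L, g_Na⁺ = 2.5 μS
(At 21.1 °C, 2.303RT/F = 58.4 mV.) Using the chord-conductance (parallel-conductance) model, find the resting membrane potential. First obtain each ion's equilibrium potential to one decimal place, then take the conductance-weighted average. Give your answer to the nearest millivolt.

E_K⁺ = (58.4/1)·log₁₀(9.13/100) = -60.7 mV
E_Cl⁻ = (58.4/-1)·log₁₀(119/20.5) = -44.6 mV
E_Na⁺ = (58.4/1)·log₁₀(124/26.1) = 39.5 mV
Vm = (Σ gᵢEᵢ)/(Σ gᵢ) = (8.2·-60.7 + 15·-44.6 + 2.5·39.5) / (8.2 + 15 + 2.5)
= -1067.99 / 25.7 = -41.56 mV

-42 mV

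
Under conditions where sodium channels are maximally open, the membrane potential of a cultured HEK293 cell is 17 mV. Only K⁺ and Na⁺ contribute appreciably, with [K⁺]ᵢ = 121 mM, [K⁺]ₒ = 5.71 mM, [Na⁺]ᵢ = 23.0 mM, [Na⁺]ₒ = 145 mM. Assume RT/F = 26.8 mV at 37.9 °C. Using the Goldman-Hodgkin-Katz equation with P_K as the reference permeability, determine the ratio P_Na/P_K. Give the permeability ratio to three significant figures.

Let α = P_Na/P_K. GHK: Vm = 26.8·ln[(Kₒ + α·Naₒ)/(Kᵢ + α·Naᵢ)].
e^(Vm/26.8) = e^(17.0/26.8) = 1.8858
So 1.8858·(Kᵢ + α·Naᵢ) = Kₒ + α·Naₒ → α = (1.8858·121.0 − 5.71) / (145.0 − 1.8858·23.0)
α = (228.2 − 5.71) / (145.0 − 43.37) = 222.5/101.6 = 2.189

2.19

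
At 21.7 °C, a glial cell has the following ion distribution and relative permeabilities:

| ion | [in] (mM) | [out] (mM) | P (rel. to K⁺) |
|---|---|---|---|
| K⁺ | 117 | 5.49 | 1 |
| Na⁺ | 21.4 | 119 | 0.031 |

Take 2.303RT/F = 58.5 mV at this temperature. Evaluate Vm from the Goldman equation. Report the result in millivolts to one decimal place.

Vm = 58.5 · log₁₀[(Σ P·[cation]ₒ + Σ P·[anion]ᵢ) / (Σ P·[cation]ᵢ + Σ P·[anion]ₒ)]
Numerator = 1×5.49 + 0.031×119 = 9.179
Denominator = 1×117 + 0.031×21.4 = 117.7
Vm = 58.5 · log₁₀(0.078011) = 58.5 × (-1.1078) = -64.81 mV

-64.8 mV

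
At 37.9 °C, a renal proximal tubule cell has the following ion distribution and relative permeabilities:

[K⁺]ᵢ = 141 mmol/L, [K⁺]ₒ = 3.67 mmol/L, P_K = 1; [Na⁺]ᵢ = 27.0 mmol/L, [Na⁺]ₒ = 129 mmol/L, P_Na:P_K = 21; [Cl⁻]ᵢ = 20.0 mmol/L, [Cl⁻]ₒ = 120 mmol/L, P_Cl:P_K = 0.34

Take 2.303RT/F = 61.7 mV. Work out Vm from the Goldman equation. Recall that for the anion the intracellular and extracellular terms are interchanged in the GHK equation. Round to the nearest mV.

35 mV

Vm = 61.7 · log₁₀[(Σ P·[cation]ₒ + Σ P·[anion]ᵢ) / (Σ P·[cation]ᵢ + Σ P·[anion]ₒ)]
Numerator = 1×3.67 + 21×129 + 0.34×20.0 = 2719
Denominator = 1×141 + 21×27.0 + 0.34×120 = 748.8
Vm = 61.7 · log₁₀(3.6318) = 61.7 × (0.5601) = 34.56 mV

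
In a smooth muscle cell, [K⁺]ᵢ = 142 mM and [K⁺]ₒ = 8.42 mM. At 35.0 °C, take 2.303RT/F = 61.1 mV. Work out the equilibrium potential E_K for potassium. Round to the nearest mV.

-75 mV

E = (61.1/z) · log₁₀([K⁺]_out/[K⁺]_in) with z = +1.
= (61.1/1) · log₁₀(8.42/142) = 61.10 · log₁₀(0.0593)
= 61.10 · (-1.2270) = -74.97 mV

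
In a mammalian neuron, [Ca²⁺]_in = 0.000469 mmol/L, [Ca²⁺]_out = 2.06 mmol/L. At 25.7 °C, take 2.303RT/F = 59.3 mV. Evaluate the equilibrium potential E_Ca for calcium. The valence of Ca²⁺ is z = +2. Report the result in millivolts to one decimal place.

E = (59.3/z) · log₁₀([Ca²⁺]_out/[Ca²⁺]_in) with z = +2.
= (59.3/2) · log₁₀(2.06/0.000469) = 29.65 · log₁₀(4392)
= 29.65 · (3.6427) = 108.01 mV

108.0 mV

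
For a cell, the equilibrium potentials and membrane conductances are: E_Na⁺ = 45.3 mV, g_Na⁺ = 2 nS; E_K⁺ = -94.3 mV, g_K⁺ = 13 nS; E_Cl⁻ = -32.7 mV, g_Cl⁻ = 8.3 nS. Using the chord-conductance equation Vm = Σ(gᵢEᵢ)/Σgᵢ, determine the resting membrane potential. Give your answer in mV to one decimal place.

Σ gᵢEᵢ = 2·(45.3) + 13·(-94.3) + 8.3·(-32.7) = -1406.71
Σ gᵢ = 2 + 13 + 8.3 = 23.3
Vm = -1406.71 / 23.3 = -60.37 mV

-60.4 mV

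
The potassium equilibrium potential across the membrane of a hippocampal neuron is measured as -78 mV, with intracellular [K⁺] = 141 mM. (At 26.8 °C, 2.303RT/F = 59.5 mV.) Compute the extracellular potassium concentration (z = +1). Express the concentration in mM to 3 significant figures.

6.89 mM

Nernst: E = (59.5/1) · log₁₀([out]/[in]), so log₁₀([out]/[in]) = -78.0 × 1 / 59.5 = -1.3109.
[out]/[in] = 10^(-1.3109) = 0.04887.
[out] = 0.04887 × 141 = 6.891 mM.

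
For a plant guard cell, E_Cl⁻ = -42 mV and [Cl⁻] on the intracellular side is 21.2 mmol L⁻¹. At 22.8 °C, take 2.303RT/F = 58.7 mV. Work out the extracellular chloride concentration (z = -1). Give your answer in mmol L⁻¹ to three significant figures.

110 mmol L⁻¹

Nernst: E = (58.7/-1) · log₁₀([out]/[in]), so log₁₀([out]/[in]) = -42.0 × -1 / 58.7 = 0.7155.
[out]/[in] = 10^(0.7155) = 5.194.
[out] = 5.194 × 21.2 = 110.1 mmol L⁻¹.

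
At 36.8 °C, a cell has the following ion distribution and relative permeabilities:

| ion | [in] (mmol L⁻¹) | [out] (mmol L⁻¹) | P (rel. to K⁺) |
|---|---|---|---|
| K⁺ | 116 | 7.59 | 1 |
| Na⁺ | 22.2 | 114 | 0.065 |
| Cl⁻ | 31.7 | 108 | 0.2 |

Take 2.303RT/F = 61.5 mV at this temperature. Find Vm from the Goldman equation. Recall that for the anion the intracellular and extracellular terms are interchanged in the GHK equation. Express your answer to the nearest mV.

Vm = 61.5 · log₁₀[(Σ P·[cation]ₒ + Σ P·[anion]ᵢ) / (Σ P·[cation]ᵢ + Σ P·[anion]ₒ)]
Numerator = 1×7.59 + 0.065×114 + 0.2×31.7 = 21.34
Denominator = 1×116 + 0.065×22.2 + 0.2×108 = 139
Vm = 61.5 · log₁₀(0.15348) = 61.5 × (-0.8140) = -50.06 mV

-50 mV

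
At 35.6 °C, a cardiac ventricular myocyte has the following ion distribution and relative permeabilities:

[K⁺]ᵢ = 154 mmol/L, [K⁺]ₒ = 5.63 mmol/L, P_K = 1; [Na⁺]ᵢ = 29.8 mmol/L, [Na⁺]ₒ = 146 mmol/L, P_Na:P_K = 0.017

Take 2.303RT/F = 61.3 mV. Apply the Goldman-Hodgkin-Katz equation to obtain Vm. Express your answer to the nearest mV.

-78 mV

Vm = 61.3 · log₁₀[(Σ P·[cation]ₒ + Σ P·[anion]ᵢ) / (Σ P·[cation]ᵢ + Σ P·[anion]ₒ)]
Numerator = 1×5.63 + 0.017×146 = 8.112
Denominator = 1×154 + 0.017×29.8 = 154.5
Vm = 61.3 · log₁₀(0.052503) = 61.3 × (-1.2798) = -78.45 mV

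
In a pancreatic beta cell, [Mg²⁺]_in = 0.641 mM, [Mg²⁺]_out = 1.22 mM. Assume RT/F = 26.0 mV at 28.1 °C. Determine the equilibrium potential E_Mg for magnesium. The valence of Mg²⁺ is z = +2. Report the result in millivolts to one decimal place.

8.4 mV

E = (26.0/z) · ln([Mg²⁺]_out/[Mg²⁺]_in) with z = +2.
= (26.0/2) · ln(1.22/0.641) = 13.00 · ln(1.903)
= 13.00 · (0.6436) = 8.37 mV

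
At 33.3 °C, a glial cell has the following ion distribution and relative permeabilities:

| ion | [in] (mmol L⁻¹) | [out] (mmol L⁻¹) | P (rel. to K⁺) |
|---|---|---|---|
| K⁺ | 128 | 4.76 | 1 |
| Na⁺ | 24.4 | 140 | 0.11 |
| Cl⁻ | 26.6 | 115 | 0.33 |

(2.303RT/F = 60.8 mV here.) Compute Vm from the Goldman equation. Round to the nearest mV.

Vm = 60.8 · log₁₀[(Σ P·[cation]ₒ + Σ P·[anion]ᵢ) / (Σ P·[cation]ᵢ + Σ P·[anion]ₒ)]
Numerator = 1×4.76 + 0.11×140 + 0.33×26.6 = 28.94
Denominator = 1×128 + 0.11×24.4 + 0.33×115 = 168.6
Vm = 60.8 · log₁₀(0.1716) = 60.8 × (-0.7655) = -46.54 mV

-47 mV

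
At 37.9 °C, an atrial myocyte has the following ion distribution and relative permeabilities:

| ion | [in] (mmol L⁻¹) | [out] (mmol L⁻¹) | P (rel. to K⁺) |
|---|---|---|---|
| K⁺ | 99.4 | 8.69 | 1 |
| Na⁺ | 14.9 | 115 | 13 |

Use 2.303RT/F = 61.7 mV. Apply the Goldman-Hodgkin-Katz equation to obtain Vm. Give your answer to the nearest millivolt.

Vm = 61.7 · log₁₀[(Σ P·[cation]ₒ + Σ P·[anion]ᵢ) / (Σ P·[cation]ᵢ + Σ P·[anion]ₒ)]
Numerator = 1×8.69 + 13×115 = 1504
Denominator = 1×99.4 + 13×14.9 = 293.1
Vm = 61.7 · log₁₀(5.1303) = 61.7 × (0.7101) = 43.82 mV

44 mV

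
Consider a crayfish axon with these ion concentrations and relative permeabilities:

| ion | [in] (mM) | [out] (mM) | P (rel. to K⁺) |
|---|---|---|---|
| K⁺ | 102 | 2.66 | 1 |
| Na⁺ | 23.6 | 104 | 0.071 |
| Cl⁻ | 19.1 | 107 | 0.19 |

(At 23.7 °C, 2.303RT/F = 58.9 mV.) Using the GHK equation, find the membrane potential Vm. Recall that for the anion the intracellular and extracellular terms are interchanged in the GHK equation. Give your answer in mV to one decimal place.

Vm = 58.9 · log₁₀[(Σ P·[cation]ₒ + Σ P·[anion]ᵢ) / (Σ P·[cation]ᵢ + Σ P·[anion]ₒ)]
Numerator = 1×2.66 + 0.071×104 + 0.19×19.1 = 13.67
Denominator = 1×102 + 0.071×23.6 + 0.19×107 = 124
Vm = 58.9 · log₁₀(0.11026) = 58.9 × (-0.9576) = -56.40 mV

-56.4 mV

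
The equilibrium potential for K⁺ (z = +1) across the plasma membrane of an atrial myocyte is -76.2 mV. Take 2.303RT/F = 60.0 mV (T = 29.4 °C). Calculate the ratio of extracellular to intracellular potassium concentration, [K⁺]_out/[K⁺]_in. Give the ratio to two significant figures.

log₁₀([out]/[in]) = E·z/(60.0) = -76.2 × 1 / 60.0 = -1.2700
[out]/[in] = 10^(-1.2700) = 0.0537

0.054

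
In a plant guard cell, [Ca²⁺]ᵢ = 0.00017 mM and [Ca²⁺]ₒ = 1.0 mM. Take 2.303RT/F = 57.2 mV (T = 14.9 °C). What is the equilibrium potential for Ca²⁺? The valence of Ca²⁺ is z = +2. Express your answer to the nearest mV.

108 mV

E = (57.2/z) · log₁₀([Ca²⁺]_out/[Ca²⁺]_in) with z = +2.
= (57.2/2) · log₁₀(1.0/0.00017) = 28.60 · log₁₀(5882)
= 28.60 · (3.7696) = 107.81 mV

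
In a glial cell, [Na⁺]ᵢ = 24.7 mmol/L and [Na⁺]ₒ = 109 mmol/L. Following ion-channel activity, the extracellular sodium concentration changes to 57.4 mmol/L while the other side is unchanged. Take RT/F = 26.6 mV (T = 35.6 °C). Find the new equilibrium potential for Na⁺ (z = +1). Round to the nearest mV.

After the shift: [Na⁺]_out = 57.4, [Na⁺]_in = 24.7 mmol/L.
E_new = (26.6/1)·ln(57.4/24.7) = 26.60 · (0.8432) = 22.43 mV

22 mV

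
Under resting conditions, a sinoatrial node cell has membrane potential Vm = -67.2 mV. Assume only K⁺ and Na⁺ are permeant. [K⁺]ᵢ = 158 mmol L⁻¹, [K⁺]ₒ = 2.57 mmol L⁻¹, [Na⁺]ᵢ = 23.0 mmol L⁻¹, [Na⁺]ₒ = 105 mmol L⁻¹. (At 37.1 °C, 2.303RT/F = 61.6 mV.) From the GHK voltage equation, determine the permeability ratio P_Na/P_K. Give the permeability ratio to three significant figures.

Let α = P_Na/P_K. GHK: Vm = 61.6·log₁₀[(Kₒ + α·Naₒ)/(Kᵢ + α·Naᵢ)].
10^(Vm/61.6) = 10^(-67.2/61.6) = 0.081113
So 0.081113·(Kᵢ + α·Naᵢ) = Kₒ + α·Naₒ → α = (0.081113·158.0 − 2.57) / (105.0 − 0.081113·23.0)
α = (12.82 − 2.57) / (105.0 − 1.866) = 10.25/103.1 = 0.09934

0.0993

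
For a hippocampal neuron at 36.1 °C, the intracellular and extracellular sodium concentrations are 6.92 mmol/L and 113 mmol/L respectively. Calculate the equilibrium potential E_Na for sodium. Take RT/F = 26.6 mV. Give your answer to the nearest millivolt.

E = (26.6/z) · ln([Na⁺]_out/[Na⁺]_in) with z = +1.
= (26.6/1) · ln(113/6.92) = 26.60 · ln(16.33)
= 26.60 · (2.7930) = 74.29 mV

74 mV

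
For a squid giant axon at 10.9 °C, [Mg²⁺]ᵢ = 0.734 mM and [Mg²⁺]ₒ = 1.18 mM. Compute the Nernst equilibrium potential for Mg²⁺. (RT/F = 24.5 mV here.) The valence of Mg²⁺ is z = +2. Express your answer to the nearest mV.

6 mV

E = (24.5/z) · ln([Mg²⁺]_out/[Mg²⁺]_in) with z = +2.
= (24.5/2) · ln(1.18/0.734) = 12.25 · ln(1.608)
= 12.25 · (0.4748) = 5.82 mV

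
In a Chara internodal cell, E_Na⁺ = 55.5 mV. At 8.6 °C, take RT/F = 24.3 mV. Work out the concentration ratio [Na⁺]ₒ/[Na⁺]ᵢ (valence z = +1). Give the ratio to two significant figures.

ln([out]/[in]) = E·z/(24.3) = 55.5 × 1 / 24.3 = 2.2840
[out]/[in] = e^(2.2840) = 9.815

9.8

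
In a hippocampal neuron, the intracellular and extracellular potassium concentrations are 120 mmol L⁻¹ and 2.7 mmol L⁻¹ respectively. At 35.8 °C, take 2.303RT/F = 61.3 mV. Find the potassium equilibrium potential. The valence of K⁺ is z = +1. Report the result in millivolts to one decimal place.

E = (61.3/z) · log₁₀([K⁺]_out/[K⁺]_in) with z = +1.
= (61.3/1) · log₁₀(2.7/120) = 61.30 · log₁₀(0.0225)
= 61.30 · (-1.6478) = -101.01 mV

-101.0 mV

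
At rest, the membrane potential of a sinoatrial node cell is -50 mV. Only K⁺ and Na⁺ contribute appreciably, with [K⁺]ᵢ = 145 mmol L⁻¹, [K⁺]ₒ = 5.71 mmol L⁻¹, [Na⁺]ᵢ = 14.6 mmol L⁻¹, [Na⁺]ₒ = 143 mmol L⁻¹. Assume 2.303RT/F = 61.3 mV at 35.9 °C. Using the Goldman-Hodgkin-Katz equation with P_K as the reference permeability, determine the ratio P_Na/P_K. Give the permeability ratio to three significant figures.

Let α = P_Na/P_K. GHK: Vm = 61.3·log₁₀[(Kₒ + α·Naₒ)/(Kᵢ + α·Naᵢ)].
10^(Vm/61.3) = 10^(-50.0/61.3) = 0.15288
So 0.15288·(Kᵢ + α·Naᵢ) = Kₒ + α·Naₒ → α = (0.15288·145.0 − 5.71) / (143.0 − 0.15288·14.6)
α = (22.17 − 5.71) / (143.0 − 2.232) = 16.46/140.8 = 0.1169

0.117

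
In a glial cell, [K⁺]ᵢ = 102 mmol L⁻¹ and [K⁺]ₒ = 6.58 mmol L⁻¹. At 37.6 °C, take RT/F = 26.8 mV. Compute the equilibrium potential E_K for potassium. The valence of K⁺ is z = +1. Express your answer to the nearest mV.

E = (26.8/z) · ln([K⁺]_out/[K⁺]_in) with z = +1.
= (26.8/1) · ln(6.58/102) = 26.80 · ln(0.06451)
= 26.80 · (-2.7409) = -73.46 mV

-73 mV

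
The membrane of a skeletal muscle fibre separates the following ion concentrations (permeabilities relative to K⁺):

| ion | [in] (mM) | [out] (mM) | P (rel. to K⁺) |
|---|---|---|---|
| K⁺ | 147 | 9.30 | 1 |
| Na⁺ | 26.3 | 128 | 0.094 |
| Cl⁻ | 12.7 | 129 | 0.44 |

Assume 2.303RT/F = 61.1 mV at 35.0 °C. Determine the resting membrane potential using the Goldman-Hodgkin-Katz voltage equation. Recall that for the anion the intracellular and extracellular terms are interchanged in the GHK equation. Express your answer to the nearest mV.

Vm = 61.1 · log₁₀[(Σ P·[cation]ₒ + Σ P·[anion]ᵢ) / (Σ P·[cation]ᵢ + Σ P·[anion]ₒ)]
Numerator = 1×9.30 + 0.094×128 + 0.44×12.7 = 26.92
Denominator = 1×147 + 0.094×26.3 + 0.44×129 = 206.2
Vm = 61.1 · log₁₀(0.13053) = 61.1 × (-0.8843) = -54.03 mV

-54 mV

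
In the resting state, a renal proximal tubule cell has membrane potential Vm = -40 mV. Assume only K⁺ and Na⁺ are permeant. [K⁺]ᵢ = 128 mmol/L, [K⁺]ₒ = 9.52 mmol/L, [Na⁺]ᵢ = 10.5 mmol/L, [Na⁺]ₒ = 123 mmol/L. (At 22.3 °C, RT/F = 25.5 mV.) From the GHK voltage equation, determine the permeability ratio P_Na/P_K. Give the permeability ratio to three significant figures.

Let α = P_Na/P_K. GHK: Vm = 25.5·ln[(Kₒ + α·Naₒ)/(Kᵢ + α·Naᵢ)].
e^(Vm/25.5) = e^(-40.0/25.5) = 0.20833
So 0.20833·(Kᵢ + α·Naᵢ) = Kₒ + α·Naₒ → α = (0.20833·128.0 − 9.52) / (123.0 − 0.20833·10.5)
α = (26.67 − 9.52) / (123.0 − 2.187) = 17.15/120.8 = 0.1419

0.142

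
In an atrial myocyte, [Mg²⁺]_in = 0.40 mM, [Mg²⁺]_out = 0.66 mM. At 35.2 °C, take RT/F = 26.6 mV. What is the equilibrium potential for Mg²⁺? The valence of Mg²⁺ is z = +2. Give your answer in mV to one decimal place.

6.7 mV

E = (26.6/z) · ln([Mg²⁺]_out/[Mg²⁺]_in) with z = +2.
= (26.6/2) · ln(0.66/0.40) = 13.30 · ln(1.65)
= 13.30 · (0.5008) = 6.66 mV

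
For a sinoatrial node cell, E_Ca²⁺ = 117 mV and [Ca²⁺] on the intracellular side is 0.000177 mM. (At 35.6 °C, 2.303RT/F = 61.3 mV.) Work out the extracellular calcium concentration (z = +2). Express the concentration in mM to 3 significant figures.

Nernst: E = (61.3/2) · log₁₀([out]/[in]), so log₁₀([out]/[in]) = 117.0 × 2 / 61.3 = 3.8173.
[out]/[in] = 10^(3.8173) = 6566.
[out] = 6566 × 0.000177 = 1.162 mM.

1.16 mM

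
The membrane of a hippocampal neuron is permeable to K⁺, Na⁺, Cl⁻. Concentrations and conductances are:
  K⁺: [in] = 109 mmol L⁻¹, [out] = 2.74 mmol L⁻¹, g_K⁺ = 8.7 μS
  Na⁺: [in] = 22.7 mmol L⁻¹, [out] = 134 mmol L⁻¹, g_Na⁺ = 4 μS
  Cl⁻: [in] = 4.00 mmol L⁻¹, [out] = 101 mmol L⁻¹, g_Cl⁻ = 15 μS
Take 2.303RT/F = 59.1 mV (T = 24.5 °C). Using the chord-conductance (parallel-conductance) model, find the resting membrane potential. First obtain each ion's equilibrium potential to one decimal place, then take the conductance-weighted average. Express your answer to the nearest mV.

E_K⁺ = (59.1/1)·log₁₀(2.74/109) = -94.5 mV
E_Na⁺ = (59.1/1)·log₁₀(134/22.7) = 45.6 mV
E_Cl⁻ = (59.1/-1)·log₁₀(101/4.00) = -82.9 mV
Vm = (Σ gᵢEᵢ)/(Σ gᵢ) = (8.7·-94.5 + 4·45.6 + 15·-82.9) / (8.7 + 4 + 15)
= -1883.25 / 27.7 = -67.99 mV

-68 mV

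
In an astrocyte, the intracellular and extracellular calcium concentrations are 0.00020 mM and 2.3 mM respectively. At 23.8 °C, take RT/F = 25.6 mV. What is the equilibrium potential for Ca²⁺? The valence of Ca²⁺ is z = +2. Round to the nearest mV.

E = (25.6/z) · ln([Ca²⁺]_out/[Ca²⁺]_in) with z = +2.
= (25.6/2) · ln(2.3/0.00020) = 12.80 · ln(1.15e+04)
= 12.80 · (9.3501) = 119.68 mV

120 mV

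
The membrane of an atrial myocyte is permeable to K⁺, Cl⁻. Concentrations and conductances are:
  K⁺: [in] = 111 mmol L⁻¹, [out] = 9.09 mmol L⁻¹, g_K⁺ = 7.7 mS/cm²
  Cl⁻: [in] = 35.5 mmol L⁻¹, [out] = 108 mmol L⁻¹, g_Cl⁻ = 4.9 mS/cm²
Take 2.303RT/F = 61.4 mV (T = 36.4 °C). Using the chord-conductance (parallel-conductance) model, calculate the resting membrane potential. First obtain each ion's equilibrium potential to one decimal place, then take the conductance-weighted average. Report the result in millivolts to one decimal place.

-52.3 mV

E_K⁺ = (61.4/1)·log₁₀(9.09/111) = -66.7 mV
E_Cl⁻ = (61.4/-1)·log₁₀(108/35.5) = -29.7 mV
Vm = (Σ gᵢEᵢ)/(Σ gᵢ) = (7.7·-66.7 + 4.9·-29.7) / (7.7 + 4.9)
= -659.12 / 12.6 = -52.31 mV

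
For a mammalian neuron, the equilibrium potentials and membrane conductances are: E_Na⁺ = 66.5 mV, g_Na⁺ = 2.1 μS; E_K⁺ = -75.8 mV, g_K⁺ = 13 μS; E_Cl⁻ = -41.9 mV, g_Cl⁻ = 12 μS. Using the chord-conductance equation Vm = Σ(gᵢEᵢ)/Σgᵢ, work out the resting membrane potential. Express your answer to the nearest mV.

Σ gᵢEᵢ = 2.1·(66.5) + 13·(-75.8) + 12·(-41.9) = -1348.55
Σ gᵢ = 2.1 + 13 + 12 = 27.1
Vm = -1348.55 / 27.1 = -49.76 mV

-50 mV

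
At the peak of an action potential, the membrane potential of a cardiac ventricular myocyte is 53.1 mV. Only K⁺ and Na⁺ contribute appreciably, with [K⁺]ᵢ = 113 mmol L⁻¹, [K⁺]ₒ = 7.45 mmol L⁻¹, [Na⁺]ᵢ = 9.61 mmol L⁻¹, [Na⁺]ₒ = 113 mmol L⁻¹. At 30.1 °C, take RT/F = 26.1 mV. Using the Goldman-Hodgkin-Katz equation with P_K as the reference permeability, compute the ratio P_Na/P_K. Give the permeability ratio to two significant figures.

22

Let α = P_Na/P_K. GHK: Vm = 26.1·ln[(Kₒ + α·Naₒ)/(Kᵢ + α·Naᵢ)].
e^(Vm/26.1) = e^(53.1/26.1) = 7.6483
So 7.6483·(Kᵢ + α·Naᵢ) = Kₒ + α·Naₒ → α = (7.6483·113.0 − 7.45) / (113.0 − 7.6483·9.61)
α = (864.3 − 7.45) / (113.0 − 73.5) = 856.8/39.5 = 21.69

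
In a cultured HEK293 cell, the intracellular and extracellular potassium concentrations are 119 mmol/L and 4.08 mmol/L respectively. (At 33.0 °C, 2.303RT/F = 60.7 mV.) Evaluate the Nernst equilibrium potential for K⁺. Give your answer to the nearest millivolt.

-89 mV

E = (60.7/z) · log₁₀([K⁺]_out/[K⁺]_in) with z = +1.
= (60.7/1) · log₁₀(4.08/119) = 60.70 · log₁₀(0.03429)
= 60.70 · (-1.4649) = -88.92 mV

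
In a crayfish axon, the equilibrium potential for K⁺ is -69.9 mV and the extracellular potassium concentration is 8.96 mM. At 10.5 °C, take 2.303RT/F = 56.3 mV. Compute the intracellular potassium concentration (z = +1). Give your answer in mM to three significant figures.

156 mM

Nernst: E = (56.3/1) · log₁₀([out]/[in]), so log₁₀([out]/[in]) = -69.9 × 1 / 56.3 = -1.2416.
[out]/[in] = 10^(-1.2416) = 0.05734.
[in] = 8.96 / 0.05734 = 156.3 mM.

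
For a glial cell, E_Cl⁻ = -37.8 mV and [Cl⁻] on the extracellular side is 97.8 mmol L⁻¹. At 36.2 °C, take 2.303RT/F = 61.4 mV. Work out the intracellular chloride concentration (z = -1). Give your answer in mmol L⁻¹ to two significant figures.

Nernst: E = (61.4/-1) · log₁₀([out]/[in]), so log₁₀([out]/[in]) = -37.8 × -1 / 61.4 = 0.6156.
[out]/[in] = 10^(0.6156) = 4.127.
[in] = 97.8 / 4.127 = 23.7 mmol L⁻¹.

24 mmol L⁻¹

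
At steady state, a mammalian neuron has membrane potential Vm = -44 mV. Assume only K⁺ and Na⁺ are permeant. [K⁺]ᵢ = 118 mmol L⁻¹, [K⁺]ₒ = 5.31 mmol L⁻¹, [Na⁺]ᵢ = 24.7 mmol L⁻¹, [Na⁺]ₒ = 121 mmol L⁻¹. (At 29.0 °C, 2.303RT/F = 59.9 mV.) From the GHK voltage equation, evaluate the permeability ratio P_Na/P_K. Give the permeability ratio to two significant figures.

Let α = P_Na/P_K. GHK: Vm = 59.9·log₁₀[(Kₒ + α·Naₒ)/(Kᵢ + α·Naᵢ)].
10^(Vm/59.9) = 10^(-44.0/59.9) = 0.18426
So 0.18426·(Kᵢ + α·Naᵢ) = Kₒ + α·Naₒ → α = (0.18426·118.0 − 5.31) / (121.0 − 0.18426·24.7)
α = (21.74 − 5.31) / (121.0 − 4.551) = 16.43/116.4 = 0.1411

0.14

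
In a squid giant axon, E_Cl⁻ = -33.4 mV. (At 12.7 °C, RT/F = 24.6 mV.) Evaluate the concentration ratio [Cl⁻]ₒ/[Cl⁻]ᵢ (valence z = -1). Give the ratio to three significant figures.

ln([out]/[in]) = E·z/(24.6) = -33.4 × -1 / 24.6 = 1.3577
[out]/[in] = e^(1.3577) = 3.887

3.89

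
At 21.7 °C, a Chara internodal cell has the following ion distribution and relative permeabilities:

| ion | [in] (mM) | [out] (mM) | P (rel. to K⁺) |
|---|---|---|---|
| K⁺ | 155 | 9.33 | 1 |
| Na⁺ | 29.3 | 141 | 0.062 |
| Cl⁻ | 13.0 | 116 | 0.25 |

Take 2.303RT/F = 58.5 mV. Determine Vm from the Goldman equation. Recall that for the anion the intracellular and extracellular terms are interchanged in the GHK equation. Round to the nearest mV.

-55 mV

Vm = 58.5 · log₁₀[(Σ P·[cation]ₒ + Σ P·[anion]ᵢ) / (Σ P·[cation]ᵢ + Σ P·[anion]ₒ)]
Numerator = 1×9.33 + 0.062×141 + 0.25×13.0 = 21.32
Denominator = 1×155 + 0.062×29.3 + 0.25×116 = 185.8
Vm = 58.5 · log₁₀(0.11475) = 58.5 × (-0.9403) = -55.01 mV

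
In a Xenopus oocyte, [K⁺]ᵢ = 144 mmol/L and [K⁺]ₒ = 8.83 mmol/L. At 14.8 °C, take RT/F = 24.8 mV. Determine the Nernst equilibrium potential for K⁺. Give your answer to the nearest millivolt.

E = (24.8/z) · ln([K⁺]_out/[K⁺]_in) with z = +1.
= (24.8/1) · ln(8.83/144) = 24.80 · ln(0.06132)
= 24.80 · (-2.7917) = -69.23 mV

-69 mV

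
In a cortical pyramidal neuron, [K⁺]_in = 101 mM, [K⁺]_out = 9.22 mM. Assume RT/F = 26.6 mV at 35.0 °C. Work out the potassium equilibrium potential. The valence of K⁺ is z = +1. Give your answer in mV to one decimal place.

E = (26.6/z) · ln([K⁺]_out/[K⁺]_in) with z = +1.
= (26.6/1) · ln(9.22/101) = 26.60 · ln(0.09129)
= 26.60 · (-2.3937) = -63.67 mV

-63.7 mV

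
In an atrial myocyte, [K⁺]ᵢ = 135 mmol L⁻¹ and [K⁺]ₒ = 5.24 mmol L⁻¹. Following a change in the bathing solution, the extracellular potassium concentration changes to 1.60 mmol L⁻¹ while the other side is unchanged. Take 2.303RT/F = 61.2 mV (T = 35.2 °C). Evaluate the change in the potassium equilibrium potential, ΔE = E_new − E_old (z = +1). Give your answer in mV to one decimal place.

-31.5 mV

E_old = (61.2/1)·log₁₀(5.24/135) = -86.35 mV
E_new = (61.2/1)·log₁₀(1.60/135) = -117.88 mV
ΔE = -117.88 − (-86.35) = -31.53 mV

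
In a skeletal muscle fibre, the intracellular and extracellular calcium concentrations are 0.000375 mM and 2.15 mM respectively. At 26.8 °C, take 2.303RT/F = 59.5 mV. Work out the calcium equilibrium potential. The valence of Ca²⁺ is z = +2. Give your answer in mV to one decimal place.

E = (59.5/z) · log₁₀([Ca²⁺]_out/[Ca²⁺]_in) with z = +2.
= (59.5/2) · log₁₀(2.15/0.000375) = 29.75 · log₁₀(5733)
= 29.75 · (3.7584) = 111.81 mV

111.8 mV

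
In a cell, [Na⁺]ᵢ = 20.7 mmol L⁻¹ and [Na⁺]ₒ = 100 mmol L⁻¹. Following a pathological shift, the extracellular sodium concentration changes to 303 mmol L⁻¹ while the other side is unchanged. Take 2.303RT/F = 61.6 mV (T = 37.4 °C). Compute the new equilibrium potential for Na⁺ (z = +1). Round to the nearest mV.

72 mV

After the shift: [Na⁺]_out = 303, [Na⁺]_in = 20.7 mmol L⁻¹.
E_new = (61.6/1)·log₁₀(303/20.7) = 61.60 · (1.1655) = 71.79 mV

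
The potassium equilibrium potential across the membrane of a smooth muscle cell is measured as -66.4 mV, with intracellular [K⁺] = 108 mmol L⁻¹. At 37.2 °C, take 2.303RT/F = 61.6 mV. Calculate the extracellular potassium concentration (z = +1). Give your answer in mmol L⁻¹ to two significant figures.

9.0 mmol L⁻¹

Nernst: E = (61.6/1) · log₁₀([out]/[in]), so log₁₀([out]/[in]) = -66.4 × 1 / 61.6 = -1.0779.
[out]/[in] = 10^(-1.0779) = 0.08358.
[out] = 0.08358 × 108 = 9.026 mmol L⁻¹.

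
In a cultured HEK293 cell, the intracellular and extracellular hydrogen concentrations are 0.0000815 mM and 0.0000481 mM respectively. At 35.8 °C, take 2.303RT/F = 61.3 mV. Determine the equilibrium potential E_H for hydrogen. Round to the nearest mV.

-14 mV

E = (61.3/z) · log₁₀([H⁺]_out/[H⁺]_in) with z = +1.
= (61.3/1) · log₁₀(0.0000481/0.0000815) = 61.30 · log₁₀(0.5902)
= 61.30 · (-0.2290) = -14.04 mV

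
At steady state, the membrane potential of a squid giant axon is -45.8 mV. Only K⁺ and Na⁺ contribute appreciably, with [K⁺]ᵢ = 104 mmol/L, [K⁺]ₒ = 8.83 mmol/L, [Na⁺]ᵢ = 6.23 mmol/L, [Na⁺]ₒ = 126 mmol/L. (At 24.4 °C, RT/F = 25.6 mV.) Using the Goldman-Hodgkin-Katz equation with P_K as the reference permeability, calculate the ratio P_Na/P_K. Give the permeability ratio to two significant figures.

0.068

Let α = P_Na/P_K. GHK: Vm = 25.6·ln[(Kₒ + α·Naₒ)/(Kᵢ + α·Naᵢ)].
e^(Vm/25.6) = e^(-45.8/25.6) = 0.16712
So 0.16712·(Kᵢ + α·Naᵢ) = Kₒ + α·Naₒ → α = (0.16712·104.0 − 8.83) / (126.0 − 0.16712·6.23)
α = (17.38 − 8.83) / (126.0 − 1.041) = 8.55/125 = 0.06842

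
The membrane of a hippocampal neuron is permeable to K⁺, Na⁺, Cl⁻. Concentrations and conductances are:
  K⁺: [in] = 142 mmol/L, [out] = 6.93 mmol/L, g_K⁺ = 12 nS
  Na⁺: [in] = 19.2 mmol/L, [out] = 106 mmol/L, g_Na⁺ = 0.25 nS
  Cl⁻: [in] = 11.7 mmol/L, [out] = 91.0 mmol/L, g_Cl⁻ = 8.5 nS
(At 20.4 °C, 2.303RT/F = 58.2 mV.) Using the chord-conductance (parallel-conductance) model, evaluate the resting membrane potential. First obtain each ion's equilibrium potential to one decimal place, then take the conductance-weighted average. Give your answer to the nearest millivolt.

E_K⁺ = (58.2/1)·log₁₀(6.93/142) = -76.3 mV
E_Na⁺ = (58.2/1)·log₁₀(106/19.2) = 43.2 mV
E_Cl⁻ = (58.2/-1)·log₁₀(91.0/11.7) = -51.8 mV
Vm = (Σ gᵢEᵢ)/(Σ gᵢ) = (12·-76.3 + 0.25·43.2 + 8.5·-51.8) / (12 + 0.25 + 8.5)
= -1345.10 / 20.75 = -64.82 mV

-65 mV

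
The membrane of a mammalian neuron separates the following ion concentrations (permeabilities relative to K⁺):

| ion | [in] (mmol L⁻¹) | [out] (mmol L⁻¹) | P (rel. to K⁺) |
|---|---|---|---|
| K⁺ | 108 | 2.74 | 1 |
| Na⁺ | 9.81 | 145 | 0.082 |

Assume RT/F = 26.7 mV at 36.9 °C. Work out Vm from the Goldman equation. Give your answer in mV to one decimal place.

Vm = 26.7 · ln[(Σ P·[cation]ₒ + Σ P·[anion]ᵢ) / (Σ P·[cation]ᵢ + Σ P·[anion]ₒ)]
Numerator = 1×2.74 + 0.082×145 = 14.63
Denominator = 1×108 + 0.082×9.81 = 108.8
Vm = 26.7 · ln(0.13446) = 26.7 × (-2.0065) = -53.57 mV

-53.6 mV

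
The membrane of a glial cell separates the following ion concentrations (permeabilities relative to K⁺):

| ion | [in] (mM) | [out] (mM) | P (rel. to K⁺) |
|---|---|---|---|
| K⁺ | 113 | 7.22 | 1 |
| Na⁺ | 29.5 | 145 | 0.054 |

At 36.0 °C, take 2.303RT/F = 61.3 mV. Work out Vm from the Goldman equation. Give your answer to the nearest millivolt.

Vm = 61.3 · log₁₀[(Σ P·[cation]ₒ + Σ P·[anion]ᵢ) / (Σ P·[cation]ᵢ + Σ P·[anion]ₒ)]
Numerator = 1×7.22 + 0.054×145 = 15.05
Denominator = 1×113 + 0.054×29.5 = 114.6
Vm = 61.3 · log₁₀(0.13133) = 61.3 × (-0.8816) = -54.04 mV

-54 mV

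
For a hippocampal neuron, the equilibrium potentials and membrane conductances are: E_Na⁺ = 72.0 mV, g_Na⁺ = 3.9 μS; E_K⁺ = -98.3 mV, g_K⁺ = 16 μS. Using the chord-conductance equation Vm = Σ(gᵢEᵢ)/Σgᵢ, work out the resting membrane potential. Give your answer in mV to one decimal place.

Σ gᵢEᵢ = 3.9·(72.0) + 16·(-98.3) = -1292.00
Σ gᵢ = 3.9 + 16 = 19.9
Vm = -1292.00 / 19.9 = -64.92 mV

-64.9 mV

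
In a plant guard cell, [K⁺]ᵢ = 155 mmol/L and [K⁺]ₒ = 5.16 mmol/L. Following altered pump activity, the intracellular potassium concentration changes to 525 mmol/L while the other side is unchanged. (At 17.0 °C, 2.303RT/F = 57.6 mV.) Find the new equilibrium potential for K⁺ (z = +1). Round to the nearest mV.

-116 mV

After the shift: [K⁺]_out = 5.16, [K⁺]_in = 525 mmol/L.
E_new = (57.6/1)·log₁₀(5.16/525) = 57.60 · (-2.0075) = -115.63 mV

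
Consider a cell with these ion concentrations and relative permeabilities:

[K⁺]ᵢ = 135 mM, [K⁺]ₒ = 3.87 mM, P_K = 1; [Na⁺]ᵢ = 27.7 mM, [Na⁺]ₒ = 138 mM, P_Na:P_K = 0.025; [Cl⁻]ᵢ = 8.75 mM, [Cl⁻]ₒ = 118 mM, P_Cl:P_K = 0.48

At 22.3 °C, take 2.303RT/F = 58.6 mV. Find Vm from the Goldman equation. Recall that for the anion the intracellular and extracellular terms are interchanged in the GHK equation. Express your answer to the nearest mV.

-72 mV

Vm = 58.6 · log₁₀[(Σ P·[cation]ₒ + Σ P·[anion]ᵢ) / (Σ P·[cation]ᵢ + Σ P·[anion]ₒ)]
Numerator = 1×3.87 + 0.025×138 + 0.48×8.75 = 11.52
Denominator = 1×135 + 0.025×27.7 + 0.48×118 = 192.3
Vm = 58.6 · log₁₀(0.059896) = 58.6 × (-1.2226) = -71.64 mV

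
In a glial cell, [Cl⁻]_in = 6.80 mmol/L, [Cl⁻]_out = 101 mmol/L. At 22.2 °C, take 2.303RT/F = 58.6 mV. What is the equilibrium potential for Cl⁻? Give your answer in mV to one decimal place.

-68.7 mV

E = (58.6/z) · log₁₀([Cl⁻]_out/[Cl⁻]_in) with z = -1.
For an anion, dividing by z = -1 reverses the sign.
= (58.6/-1) · log₁₀(101/6.80) = -58.60 · log₁₀(14.85)
= -58.60 · (1.1718) = -68.67 mV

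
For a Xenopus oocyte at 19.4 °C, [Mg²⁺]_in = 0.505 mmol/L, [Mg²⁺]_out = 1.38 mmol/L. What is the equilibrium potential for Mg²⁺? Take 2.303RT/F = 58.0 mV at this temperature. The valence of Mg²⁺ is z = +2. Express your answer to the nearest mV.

E = (58.0/z) · log₁₀([Mg²⁺]_out/[Mg²⁺]_in) with z = +2.
= (58.0/2) · log₁₀(1.38/0.505) = 29.00 · log₁₀(2.733)
= 29.00 · (0.4366) = 12.66 mV

13 mV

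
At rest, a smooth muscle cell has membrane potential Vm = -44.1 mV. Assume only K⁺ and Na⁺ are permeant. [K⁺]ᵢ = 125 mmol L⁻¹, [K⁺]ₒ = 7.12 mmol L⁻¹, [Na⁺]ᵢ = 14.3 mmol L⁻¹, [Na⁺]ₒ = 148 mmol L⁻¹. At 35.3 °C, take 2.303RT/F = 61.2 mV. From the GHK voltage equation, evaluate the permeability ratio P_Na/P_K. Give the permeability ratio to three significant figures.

0.115

Let α = P_Na/P_K. GHK: Vm = 61.2·log₁₀[(Kₒ + α·Naₒ)/(Kᵢ + α·Naᵢ)].
10^(Vm/61.2) = 10^(-44.1/61.2) = 0.19029
So 0.19029·(Kᵢ + α·Naᵢ) = Kₒ + α·Naₒ → α = (0.19029·125.0 − 7.12) / (148.0 − 0.19029·14.3)
α = (23.79 − 7.12) / (148.0 − 2.721) = 16.67/145.3 = 0.1147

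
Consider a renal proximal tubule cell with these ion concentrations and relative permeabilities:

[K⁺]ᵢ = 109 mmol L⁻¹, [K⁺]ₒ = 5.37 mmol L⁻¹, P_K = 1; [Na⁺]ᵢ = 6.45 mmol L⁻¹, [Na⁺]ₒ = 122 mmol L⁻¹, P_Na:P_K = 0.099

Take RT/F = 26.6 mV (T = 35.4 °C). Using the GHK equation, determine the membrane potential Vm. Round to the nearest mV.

-49 mV

Vm = 26.6 · ln[(Σ P·[cation]ₒ + Σ P·[anion]ᵢ) / (Σ P·[cation]ᵢ + Σ P·[anion]ₒ)]
Numerator = 1×5.37 + 0.099×122 = 17.45
Denominator = 1×109 + 0.099×6.45 = 109.6
Vm = 26.6 · ln(0.15914) = 26.6 × (-1.8380) = -48.89 mV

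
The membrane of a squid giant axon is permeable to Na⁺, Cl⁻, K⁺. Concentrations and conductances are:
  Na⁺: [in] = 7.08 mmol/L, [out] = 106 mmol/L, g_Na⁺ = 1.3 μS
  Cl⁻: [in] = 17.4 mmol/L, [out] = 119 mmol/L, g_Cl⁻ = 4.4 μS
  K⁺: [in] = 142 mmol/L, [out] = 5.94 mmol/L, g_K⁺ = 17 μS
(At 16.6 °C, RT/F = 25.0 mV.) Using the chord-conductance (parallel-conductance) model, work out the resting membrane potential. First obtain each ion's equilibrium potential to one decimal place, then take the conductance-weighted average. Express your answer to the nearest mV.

E_Na⁺ = (25.0/1)·ln(106/7.08) = 67.7 mV
E_Cl⁻ = (25.0/-1)·ln(119/17.4) = -48.1 mV
E_K⁺ = (25.0/1)·ln(5.94/142) = -79.4 mV
Vm = (Σ gᵢEᵢ)/(Σ gᵢ) = (1.3·67.7 + 4.4·-48.1 + 17·-79.4) / (1.3 + 4.4 + 17)
= -1473.43 / 22.7 = -64.91 mV

-65 mV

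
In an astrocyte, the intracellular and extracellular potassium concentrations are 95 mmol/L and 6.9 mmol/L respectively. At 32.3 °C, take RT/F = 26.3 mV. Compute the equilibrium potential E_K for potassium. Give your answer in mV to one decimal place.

E = (26.3/z) · ln([K⁺]_out/[K⁺]_in) with z = +1.
= (26.3/1) · ln(6.9/95) = 26.30 · ln(0.07263)
= 26.30 · (-2.6224) = -68.97 mV

-69.0 mV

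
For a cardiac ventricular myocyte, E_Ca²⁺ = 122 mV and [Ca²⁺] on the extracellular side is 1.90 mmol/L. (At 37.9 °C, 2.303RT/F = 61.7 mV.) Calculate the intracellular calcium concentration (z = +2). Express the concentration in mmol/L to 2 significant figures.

Nernst: E = (61.7/2) · log₁₀([out]/[in]), so log₁₀([out]/[in]) = 122.0 × 2 / 61.7 = 3.9546.
[out]/[in] = 10^(3.9546) = 9008.
[in] = 1.90 / 9008 = 0.0002109 mmol/L.

0.00021 mmol/L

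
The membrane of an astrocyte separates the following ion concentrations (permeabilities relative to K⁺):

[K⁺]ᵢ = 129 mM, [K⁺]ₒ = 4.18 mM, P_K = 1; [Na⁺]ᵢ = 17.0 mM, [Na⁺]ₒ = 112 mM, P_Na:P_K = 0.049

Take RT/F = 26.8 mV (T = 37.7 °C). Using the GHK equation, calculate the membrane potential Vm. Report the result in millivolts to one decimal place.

-69.6 mV

Vm = 26.8 · ln[(Σ P·[cation]ₒ + Σ P·[anion]ᵢ) / (Σ P·[cation]ᵢ + Σ P·[anion]ₒ)]
Numerator = 1×4.18 + 0.049×112 = 9.668
Denominator = 1×129 + 0.049×17.0 = 129.8
Vm = 26.8 · ln(0.074465) = 26.8 × (-2.5974) = -69.61 mV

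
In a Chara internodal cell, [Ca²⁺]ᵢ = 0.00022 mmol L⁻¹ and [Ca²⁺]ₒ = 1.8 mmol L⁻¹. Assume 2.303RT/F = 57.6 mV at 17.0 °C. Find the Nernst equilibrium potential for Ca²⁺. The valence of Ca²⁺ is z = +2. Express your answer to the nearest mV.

E = (57.6/z) · log₁₀([Ca²⁺]_out/[Ca²⁺]_in) with z = +2.
= (57.6/2) · log₁₀(1.8/0.00022) = 28.80 · log₁₀(8182)
= 28.80 · (3.9128) = 112.69 mV

113 mV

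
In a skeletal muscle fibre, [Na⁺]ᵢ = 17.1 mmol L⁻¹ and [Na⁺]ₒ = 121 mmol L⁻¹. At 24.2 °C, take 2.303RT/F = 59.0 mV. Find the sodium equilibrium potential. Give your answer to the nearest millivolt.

50 mV

E = (59.0/z) · log₁₀([Na⁺]_out/[Na⁺]_in) with z = +1.
= (59.0/1) · log₁₀(121/17.1) = 59.00 · log₁₀(7.076)
= 59.00 · (0.8498) = 50.14 mV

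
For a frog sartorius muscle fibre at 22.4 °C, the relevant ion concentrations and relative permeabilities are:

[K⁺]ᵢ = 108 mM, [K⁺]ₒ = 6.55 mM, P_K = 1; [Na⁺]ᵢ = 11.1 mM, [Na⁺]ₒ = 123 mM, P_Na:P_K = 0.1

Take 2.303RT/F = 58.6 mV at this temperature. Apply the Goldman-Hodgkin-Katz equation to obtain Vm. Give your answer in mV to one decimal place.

Vm = 58.6 · log₁₀[(Σ P·[cation]ₒ + Σ P·[anion]ᵢ) / (Σ P·[cation]ᵢ + Σ P·[anion]ₒ)]
Numerator = 1×6.55 + 0.1×123 = 18.85
Denominator = 1×108 + 0.1×11.1 = 109.1
Vm = 58.6 · log₁₀(0.17276) = 58.6 × (-0.7626) = -44.69 mV

-44.7 mV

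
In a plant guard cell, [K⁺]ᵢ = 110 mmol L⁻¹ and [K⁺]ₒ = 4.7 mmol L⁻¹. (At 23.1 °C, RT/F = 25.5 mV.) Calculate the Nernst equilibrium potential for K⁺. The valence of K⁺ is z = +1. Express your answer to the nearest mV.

E = (25.5/z) · ln([K⁺]_out/[K⁺]_in) with z = +1.
= (25.5/1) · ln(4.7/110) = 25.50 · ln(0.04273)
= 25.50 · (-3.1529) = -80.40 mV

-80 mV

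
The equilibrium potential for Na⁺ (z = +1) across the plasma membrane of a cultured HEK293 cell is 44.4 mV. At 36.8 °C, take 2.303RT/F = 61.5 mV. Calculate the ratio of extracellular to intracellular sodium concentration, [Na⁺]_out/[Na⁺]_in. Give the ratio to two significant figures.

5.3

log₁₀([out]/[in]) = E·z/(61.5) = 44.4 × 1 / 61.5 = 0.7220
[out]/[in] = 10^(0.7220) = 5.272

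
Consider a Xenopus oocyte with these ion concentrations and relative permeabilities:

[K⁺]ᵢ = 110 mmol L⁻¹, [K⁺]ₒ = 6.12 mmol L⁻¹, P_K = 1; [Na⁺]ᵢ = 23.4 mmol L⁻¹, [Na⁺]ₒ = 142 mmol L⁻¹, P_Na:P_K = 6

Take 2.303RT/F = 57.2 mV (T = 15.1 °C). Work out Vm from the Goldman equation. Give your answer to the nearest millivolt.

31 mV

Vm = 57.2 · log₁₀[(Σ P·[cation]ₒ + Σ P·[anion]ᵢ) / (Σ P·[cation]ᵢ + Σ P·[anion]ₒ)]
Numerator = 1×6.12 + 6×142 = 858.1
Denominator = 1×110 + 6×23.4 = 250.4
Vm = 57.2 · log₁₀(3.427) = 57.2 × (0.5349) = 30.60 mV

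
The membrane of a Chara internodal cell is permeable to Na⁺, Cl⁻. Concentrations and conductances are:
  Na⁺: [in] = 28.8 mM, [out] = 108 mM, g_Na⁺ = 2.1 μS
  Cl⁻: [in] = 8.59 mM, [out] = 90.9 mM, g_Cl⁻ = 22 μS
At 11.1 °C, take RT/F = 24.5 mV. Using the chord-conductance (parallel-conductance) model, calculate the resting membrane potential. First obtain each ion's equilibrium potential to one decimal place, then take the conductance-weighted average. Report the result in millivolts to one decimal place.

-49.9 mV

E_Na⁺ = (24.5/1)·ln(108/28.8) = 32.4 mV
E_Cl⁻ = (24.5/-1)·ln(90.9/8.59) = -57.8 mV
Vm = (Σ gᵢEᵢ)/(Σ gᵢ) = (2.1·32.4 + 22·-57.8) / (2.1 + 22)
= -1203.56 / 24.1 = -49.94 mV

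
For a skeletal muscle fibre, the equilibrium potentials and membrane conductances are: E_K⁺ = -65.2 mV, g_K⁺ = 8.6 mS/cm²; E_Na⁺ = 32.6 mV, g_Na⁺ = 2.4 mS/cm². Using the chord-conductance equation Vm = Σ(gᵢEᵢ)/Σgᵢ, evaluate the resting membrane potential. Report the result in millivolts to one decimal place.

Σ gᵢEᵢ = 8.6·(-65.2) + 2.4·(32.6) = -482.48
Σ gᵢ = 8.6 + 2.4 = 11
Vm = -482.48 / 11 = -43.86 mV

-43.9 mV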